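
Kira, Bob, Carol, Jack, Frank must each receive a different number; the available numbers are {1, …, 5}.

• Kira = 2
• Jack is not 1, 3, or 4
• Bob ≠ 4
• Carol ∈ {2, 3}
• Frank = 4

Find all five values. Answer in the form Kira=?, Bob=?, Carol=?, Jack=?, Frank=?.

Kira's domain is down to {2}, so Kira = 2. Eliminate 2 elsewhere: Bob, Carol, Jack.
Carol must be 3 (only option left). Eliminate 3 elsewhere: Bob.
Jack's domain is down to {5}, so Jack = 5. So Bob can't be 5.
Frank must be 4 (only option left).
That leaves Bob = 1.

Kira=2, Bob=1, Carol=3, Jack=5, Frank=4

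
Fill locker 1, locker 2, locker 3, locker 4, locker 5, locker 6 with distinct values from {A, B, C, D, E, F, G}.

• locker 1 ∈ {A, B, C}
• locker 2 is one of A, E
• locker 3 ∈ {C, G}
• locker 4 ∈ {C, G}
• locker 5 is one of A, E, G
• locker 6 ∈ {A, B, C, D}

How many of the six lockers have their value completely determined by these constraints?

The 6 variables together cover exactly {A, B, C, D, E, G} — 6 values for 6 variables — and D appears only in locker 6's list, so locker 6 = D.
Among the 5 still-open variables, B fits only locker 1 (and all 5 values in {A, B, C, E, G} must be used), so locker 1 = B.
The 2 variables locker 3 and locker 4 are confined to {C, G}, which locks those values in; drop them from locker 5.
Determined: locker 1=B, locker 6=D. The other lockers each still have more than one consistent value. That makes 2.

2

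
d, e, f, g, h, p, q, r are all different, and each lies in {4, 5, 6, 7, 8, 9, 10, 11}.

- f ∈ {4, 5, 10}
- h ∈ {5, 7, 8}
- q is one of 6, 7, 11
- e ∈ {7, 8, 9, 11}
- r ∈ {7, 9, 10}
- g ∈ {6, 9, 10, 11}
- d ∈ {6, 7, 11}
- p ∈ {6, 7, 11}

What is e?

Among the 8 variables, 4 fits only f (and all 8 values in {4, 5, 6, 7, 8, 9, 10, 11} must be used), so f = 4.
The 7 still-open variables together cover exactly {5, 6, 7, 8, 9, 10, 11} — 7 values for 7 variables — and 5 appears only in h's list, so h = 5.
The 6 still-open variables draw from only 6 values {6, 7, 8, 9, 10, 11}, so each is used; only e can be 8, hence e = 8.

8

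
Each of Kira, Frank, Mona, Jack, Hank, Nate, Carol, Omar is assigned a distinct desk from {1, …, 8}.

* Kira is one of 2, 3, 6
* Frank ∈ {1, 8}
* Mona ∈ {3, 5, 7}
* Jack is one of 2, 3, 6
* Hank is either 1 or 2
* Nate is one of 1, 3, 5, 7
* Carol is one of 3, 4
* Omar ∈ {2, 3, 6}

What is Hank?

The 8 variables together cover exactly {1, 2, 3, 4, 5, 6, 7, 8} — 8 values for 8 variables — and 4 appears only in Carol's list, so Carol = 4.
The 7 still-open variables draw from only 7 values {1, 2, 3, 5, 6, 7, 8}, so each is used; only Frank can be 8, hence Frank = 8.
Kira, Jack, Omar share exactly the 3 values {2, 3, 6}; by pigeonhole those values go to them, so strike 2, 3, 6 from Mona, Hank, Nate.
So Hank = 1.

1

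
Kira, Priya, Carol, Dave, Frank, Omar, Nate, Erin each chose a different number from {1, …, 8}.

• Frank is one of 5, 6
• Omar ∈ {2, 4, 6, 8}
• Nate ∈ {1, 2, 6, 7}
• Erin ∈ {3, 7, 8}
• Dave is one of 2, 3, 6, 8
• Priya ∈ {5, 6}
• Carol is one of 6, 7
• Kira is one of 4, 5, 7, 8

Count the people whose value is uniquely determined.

2

The 8 variables draw from only 8 values {1, 2, 3, 4, 5, 6, 7, 8}, so each is used; only Nate can be 1, hence Nate = 1.
The 2 variables Priya and Frank are confined to {5, 6}, which locks those values in; drop them from Kira, Carol, Dave, Omar.
That leaves Carol = 7. Strike 7 from Kira, Erin.
Determined: Carol=7, Nate=1. The other people each still have more than one consistent value. That makes 2.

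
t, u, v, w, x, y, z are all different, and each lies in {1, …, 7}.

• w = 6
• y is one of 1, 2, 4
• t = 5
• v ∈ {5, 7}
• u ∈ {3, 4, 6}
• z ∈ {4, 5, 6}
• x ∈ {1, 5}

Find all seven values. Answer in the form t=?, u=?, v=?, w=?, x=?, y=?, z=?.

t's domain is down to {5}, so t = 5. Strike 5 from v, x, z.
That leaves v = 7.
That leaves w = 6. Remove 6 from u, z.
That leaves x = 1. Remove 1 from y.
z must be 4 (only option left). Eliminate 4 elsewhere: u, y.
u's domain is down to {3}, so u = 3.
That leaves y = 2.

t=5, u=3, v=7, w=6, x=1, y=2, z=4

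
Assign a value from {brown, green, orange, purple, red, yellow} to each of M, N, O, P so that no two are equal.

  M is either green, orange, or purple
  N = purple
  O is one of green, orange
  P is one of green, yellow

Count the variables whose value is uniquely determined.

2

N has just one choice, so N = purple. So M can't be purple.
The 3 still-open variables together cover exactly {green, orange, yellow} — 3 values for 3 variables — and yellow appears only in P's list, so P = yellow.
Determined: N=purple, P=yellow. The other variables each still have more than one consistent value. That makes 2.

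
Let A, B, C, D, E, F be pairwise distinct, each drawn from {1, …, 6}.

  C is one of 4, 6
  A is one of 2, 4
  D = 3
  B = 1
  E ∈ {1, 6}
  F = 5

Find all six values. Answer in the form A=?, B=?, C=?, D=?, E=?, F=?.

B has just one choice, so B = 1. Strike 1 from E.
D's domain is down to {3}, so D = 3.
E must be 6 (only option left). Strike 6 from C.
That leaves F = 5.
C's domain is down to {4}, so C = 4. So A can't be 4.
A must be 2 (only option left).

A=2, B=1, C=4, D=3, E=6, F=5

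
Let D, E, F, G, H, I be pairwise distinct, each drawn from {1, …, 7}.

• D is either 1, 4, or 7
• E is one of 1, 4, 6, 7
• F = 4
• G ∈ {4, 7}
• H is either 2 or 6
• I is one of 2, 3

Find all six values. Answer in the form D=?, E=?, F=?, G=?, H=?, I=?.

F's domain is down to {4}, so F = 4. Eliminate 4 elsewhere: D, E, G.
G must be 7 (only option left). So D, E can't be 7.
D has just one choice, so D = 1. Eliminate 1 elsewhere: E.
That leaves E = 6. Strike 6 from H.
H's domain is down to {2}, so H = 2. Remove 2 from I.
I must be 3 (only option left).

D=1, E=6, F=4, G=7, H=2, I=3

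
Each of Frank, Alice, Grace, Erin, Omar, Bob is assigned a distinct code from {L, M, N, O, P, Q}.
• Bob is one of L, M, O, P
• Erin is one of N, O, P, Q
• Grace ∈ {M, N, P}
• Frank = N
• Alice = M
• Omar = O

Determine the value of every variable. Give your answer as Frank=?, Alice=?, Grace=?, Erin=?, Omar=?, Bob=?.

Frank=N, Alice=M, Grace=P, Erin=Q, Omar=O, Bob=L

Frank has just one choice, so Frank = N. So Grace, Erin can't be N.
Alice must be M (only option left). Eliminate M elsewhere: Grace, Bob.
Grace's domain is down to {P}, so Grace = P. Remove P from Erin, Bob.
That leaves Omar = O. So Erin, Bob can't be O.
Bob has just one choice, so Bob = L.
That leaves Erin = Q.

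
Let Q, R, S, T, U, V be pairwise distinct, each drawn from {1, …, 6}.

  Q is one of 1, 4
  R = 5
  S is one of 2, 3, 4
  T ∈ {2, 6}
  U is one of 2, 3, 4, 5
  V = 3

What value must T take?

6

R must be 5 (only option left). Eliminate 5 elsewhere: U.
V's domain is down to {3}, so V = 3. Remove 3 from S, U.
The 4 still-open variables draw from only 4 values {1, 2, 4, 6}, so each is used; only Q can be 1, hence Q = 1.
The 3 still-open variables together cover exactly {2, 4, 6} — 3 values for 3 variables — and 6 appears only in T's list, so T = 6.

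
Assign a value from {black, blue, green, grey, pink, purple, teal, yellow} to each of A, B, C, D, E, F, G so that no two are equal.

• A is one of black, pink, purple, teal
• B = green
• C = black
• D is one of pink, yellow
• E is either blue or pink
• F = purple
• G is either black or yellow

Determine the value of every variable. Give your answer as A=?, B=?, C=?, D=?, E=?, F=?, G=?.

A=teal, B=green, C=black, D=pink, E=blue, F=purple, G=yellow

B must be green (only option left).
C must be black (only option left). Eliminate black elsewhere: A, G.
That leaves F = purple. Strike purple from A.
G must be yellow (only option left). Eliminate yellow elsewhere: D.
D must be pink (only option left). So A, E can't be pink.
E must be blue (only option left).
A must be teal (only option left).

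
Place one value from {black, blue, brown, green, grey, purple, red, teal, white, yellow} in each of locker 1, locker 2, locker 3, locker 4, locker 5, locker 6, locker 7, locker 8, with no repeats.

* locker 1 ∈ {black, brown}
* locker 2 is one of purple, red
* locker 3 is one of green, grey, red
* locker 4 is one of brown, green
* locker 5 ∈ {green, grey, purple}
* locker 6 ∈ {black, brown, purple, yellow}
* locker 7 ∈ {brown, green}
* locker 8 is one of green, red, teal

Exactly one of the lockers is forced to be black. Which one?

The 8 variables together cover exactly {black, brown, green, grey, purple, red, teal, yellow} — 8 values for 8 variables — and teal appears only in locker 8's list, so locker 8 = teal.
The 7 still-open variables together cover exactly {black, brown, green, grey, purple, red, yellow} — 7 values for 7 variables — and yellow appears only in locker 6's list, so locker 6 = yellow.
The 6 still-open variables draw from only 6 values {black, brown, green, grey, purple, red}, so each is used; only locker 1 can be black, hence locker 1 = black.

locker 1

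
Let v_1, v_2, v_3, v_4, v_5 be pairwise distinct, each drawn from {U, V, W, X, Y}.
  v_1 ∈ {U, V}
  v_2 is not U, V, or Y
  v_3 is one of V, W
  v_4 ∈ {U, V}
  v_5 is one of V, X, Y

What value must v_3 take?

Among the 5 variables, Y fits only v_5 (and all 5 values in {U, V, W, X, Y} must be used), so v_5 = Y.
The 4 still-open variables draw from only 4 values {U, V, W, X}, so each is used; only v_2 can be X, hence v_2 = X.
The 3 still-open variables draw from only 3 values {U, V, W}, so each is used; only v_3 can be W, hence v_3 = W.

W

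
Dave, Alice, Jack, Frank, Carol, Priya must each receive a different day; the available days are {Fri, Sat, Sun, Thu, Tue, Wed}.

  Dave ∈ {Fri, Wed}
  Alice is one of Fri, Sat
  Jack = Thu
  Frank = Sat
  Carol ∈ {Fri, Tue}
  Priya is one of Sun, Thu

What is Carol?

Tue

Jack's domain is down to {Thu}, so Jack = Thu. Strike Thu from Priya.
Frank has just one choice, so Frank = Sat. Remove Sat from Alice.
Priya's domain is down to {Sun}, so Priya = Sun.
That leaves Alice = Fri. Eliminate Fri elsewhere: Dave, Carol.
So Carol = Tue.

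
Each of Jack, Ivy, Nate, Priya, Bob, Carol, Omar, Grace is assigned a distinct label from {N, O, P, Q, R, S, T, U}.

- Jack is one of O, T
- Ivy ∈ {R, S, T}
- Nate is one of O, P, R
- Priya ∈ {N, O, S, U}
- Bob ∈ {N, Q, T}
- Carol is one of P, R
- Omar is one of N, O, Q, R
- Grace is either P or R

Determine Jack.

T

Among the 8 variables, U fits only Priya (and all 8 values in {N, O, P, Q, R, S, T, U} must be used), so Priya = U.
The 7 still-open variables draw from only 7 values {N, O, P, Q, R, S, T}, so each is used; only Ivy can be S, hence Ivy = S.
Carol and Grace share exactly the 2 values {P, R}; by pigeonhole those values go to them, so strike P, R from Nate, Omar.
Nate must be O (only option left). Remove O from Jack, Omar.
So Jack = T.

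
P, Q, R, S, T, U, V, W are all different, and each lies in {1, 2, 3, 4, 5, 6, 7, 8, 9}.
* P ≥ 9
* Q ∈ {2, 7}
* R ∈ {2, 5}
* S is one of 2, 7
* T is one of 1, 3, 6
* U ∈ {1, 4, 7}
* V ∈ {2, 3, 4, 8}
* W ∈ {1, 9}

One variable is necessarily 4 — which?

U

P must be 9 (only option left). So W can't be 9.
W has just one choice, so W = 1. Remove 1 from T, U.
Q and S share exactly the 2 values {2, 7}; by pigeonhole those values go to them, so strike 2, 7 from R, U, V.
So 4 goes to U.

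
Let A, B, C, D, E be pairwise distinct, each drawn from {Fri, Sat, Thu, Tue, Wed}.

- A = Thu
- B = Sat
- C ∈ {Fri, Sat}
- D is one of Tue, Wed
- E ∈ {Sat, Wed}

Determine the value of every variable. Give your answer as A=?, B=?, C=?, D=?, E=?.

A=Thu, B=Sat, C=Fri, D=Tue, E=Wed

A's domain is down to {Thu}, so A = Thu.
B must be Sat (only option left). Strike Sat from C, E.
C has just one choice, so C = Fri.
That leaves E = Wed. So D can't be Wed.
D has just one choice, so D = Tue.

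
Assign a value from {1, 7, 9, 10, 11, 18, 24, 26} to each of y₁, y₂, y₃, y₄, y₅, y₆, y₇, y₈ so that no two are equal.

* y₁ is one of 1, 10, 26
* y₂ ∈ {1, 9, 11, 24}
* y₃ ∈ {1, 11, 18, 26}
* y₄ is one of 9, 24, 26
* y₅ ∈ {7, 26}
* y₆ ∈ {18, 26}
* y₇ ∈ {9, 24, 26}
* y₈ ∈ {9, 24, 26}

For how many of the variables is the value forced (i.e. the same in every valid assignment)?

3

Among the 8 variables, 7 fits only y₅ (and all 8 values in {1, 7, 9, 10, 11, 18, 24, 26} must be used), so y₅ = 7.
The 7 still-open variables draw from only 7 values {1, 9, 10, 11, 18, 24, 26}, so each is used; only y₁ can be 10, hence y₁ = 10.
The 3 variables y₄, y₇, y₈ are confined to {9, 24, 26}, which locks those values in; drop them from y₂, y₃, y₆.
y₆'s domain is down to {18}, so y₆ = 18. So y₃ can't be 18.
Determined: y₁=10, y₅=7, y₆=18. The other variables each still have more than one consistent value. That makes 3.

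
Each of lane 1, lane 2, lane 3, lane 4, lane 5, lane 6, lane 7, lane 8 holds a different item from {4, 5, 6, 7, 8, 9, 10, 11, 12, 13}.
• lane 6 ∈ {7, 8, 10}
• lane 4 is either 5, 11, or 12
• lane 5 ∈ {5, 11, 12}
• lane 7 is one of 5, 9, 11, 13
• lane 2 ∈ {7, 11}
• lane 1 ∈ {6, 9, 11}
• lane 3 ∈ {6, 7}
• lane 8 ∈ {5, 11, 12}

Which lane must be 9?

The 3 variables lane 4, lane 5, lane 8 are confined to {5, 11, 12}, which locks those values in; drop them from lane 1, lane 2, lane 7.
lane 2 must be 7 (only option left). Eliminate 7 elsewhere: lane 3, lane 6.
That leaves lane 3 = 6. Strike 6 from lane 1.
So 9 goes to lane 1.

lane 1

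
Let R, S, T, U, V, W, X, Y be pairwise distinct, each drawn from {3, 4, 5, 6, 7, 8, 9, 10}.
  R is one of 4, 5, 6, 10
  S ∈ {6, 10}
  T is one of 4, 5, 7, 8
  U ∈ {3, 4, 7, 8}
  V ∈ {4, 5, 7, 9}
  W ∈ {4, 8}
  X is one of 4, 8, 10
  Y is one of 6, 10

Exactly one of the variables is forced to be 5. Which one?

R

Among the 8 variables, 3 fits only U (and all 8 values in {3, 4, 5, 6, 7, 8, 9, 10} must be used), so U = 3.
The 7 still-open variables together cover exactly {4, 5, 6, 7, 8, 9, 10} — 7 values for 7 variables — and 9 appears only in V's list, so V = 9.
Among the 6 still-open variables, 7 fits only T (and all 6 values in {4, 5, 6, 7, 8, 10} must be used), so T = 7.
The 5 still-open variables together cover exactly {4, 5, 6, 8, 10} — 5 values for 5 variables — and 5 appears only in R's list, so R = 5.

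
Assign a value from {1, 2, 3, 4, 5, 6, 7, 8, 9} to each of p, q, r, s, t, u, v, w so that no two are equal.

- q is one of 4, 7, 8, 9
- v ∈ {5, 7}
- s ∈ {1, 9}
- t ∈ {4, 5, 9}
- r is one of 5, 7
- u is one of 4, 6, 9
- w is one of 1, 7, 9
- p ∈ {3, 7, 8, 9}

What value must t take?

4

The 8 variables together cover exactly {1, 3, 4, 5, 6, 7, 8, 9} — 8 values for 8 variables — and 3 appears only in p's list, so p = 3.
The 7 still-open variables draw from only 7 values {1, 4, 5, 6, 7, 8, 9}, so each is used; only u can be 6, hence u = 6.
The 6 still-open variables draw from only 6 values {1, 4, 5, 7, 8, 9}, so each is used; only q can be 8, hence q = 8.
The 5 still-open variables draw from only 5 values {1, 4, 5, 7, 9}, so each is used; only t can be 4, hence t = 4.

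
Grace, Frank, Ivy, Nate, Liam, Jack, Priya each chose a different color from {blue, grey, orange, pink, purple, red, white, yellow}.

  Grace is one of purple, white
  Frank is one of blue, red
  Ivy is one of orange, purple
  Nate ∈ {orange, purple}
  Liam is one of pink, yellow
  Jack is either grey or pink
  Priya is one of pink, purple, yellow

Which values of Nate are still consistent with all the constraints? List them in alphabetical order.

orange, purple

The 2 variables Ivy and Nate are confined to {orange, purple}, which locks those values in; drop them from Grace, Priya.
Grace has just one choice, so Grace = white.
Liam and Priya share exactly the 2 values {pink, yellow}; by pigeonhole those values go to them, so strike pink, yellow from Jack.
Jack has just one choice, so Jack = grey.
No further eliminations apply; Nate can still be any of orange, purple.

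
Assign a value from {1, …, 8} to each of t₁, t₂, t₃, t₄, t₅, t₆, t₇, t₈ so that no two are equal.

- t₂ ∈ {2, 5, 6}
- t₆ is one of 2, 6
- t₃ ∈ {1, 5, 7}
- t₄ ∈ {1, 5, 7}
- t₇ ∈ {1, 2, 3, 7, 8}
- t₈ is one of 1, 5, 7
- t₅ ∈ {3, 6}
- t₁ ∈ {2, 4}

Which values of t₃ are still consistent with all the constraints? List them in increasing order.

The 8 variables together cover exactly {1, 2, 3, 4, 5, 6, 7, 8} — 8 values for 8 variables — and 4 appears only in t₁'s list, so t₁ = 4.
The 7 still-open variables together cover exactly {1, 2, 3, 5, 6, 7, 8} — 7 values for 7 variables — and 8 appears only in t₇'s list, so t₇ = 8.
The 6 still-open variables together cover exactly {1, 2, 3, 5, 6, 7} — 6 values for 6 variables — and 3 appears only in t₅'s list, so t₅ = 3.
t₃, t₄, t₈ share exactly the 3 values {1, 5, 7}; by pigeonhole those values go to them, so strike 1, 5, 7 from t₂.
No further eliminations apply; t₃ can still be any of 1, 5, 7.

1, 5, 7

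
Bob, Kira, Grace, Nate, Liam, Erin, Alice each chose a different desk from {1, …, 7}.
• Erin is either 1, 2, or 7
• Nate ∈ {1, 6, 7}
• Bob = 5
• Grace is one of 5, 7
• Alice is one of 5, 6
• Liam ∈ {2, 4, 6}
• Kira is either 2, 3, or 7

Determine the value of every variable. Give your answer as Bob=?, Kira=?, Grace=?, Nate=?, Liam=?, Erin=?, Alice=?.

Bob=5, Kira=3, Grace=7, Nate=1, Liam=4, Erin=2, Alice=6

Bob has just one choice, so Bob = 5. So Grace, Alice can't be 5.
Grace's domain is down to {7}, so Grace = 7. So Kira, Nate, Erin can't be 7.
Alice must be 6 (only option left). Remove 6 from Nate, Liam.
That leaves Nate = 1. Strike 1 from Erin.
That leaves Erin = 2. Remove 2 from Kira, Liam.
Kira's domain is down to {3}, so Kira = 3.
Liam has just one choice, so Liam = 4.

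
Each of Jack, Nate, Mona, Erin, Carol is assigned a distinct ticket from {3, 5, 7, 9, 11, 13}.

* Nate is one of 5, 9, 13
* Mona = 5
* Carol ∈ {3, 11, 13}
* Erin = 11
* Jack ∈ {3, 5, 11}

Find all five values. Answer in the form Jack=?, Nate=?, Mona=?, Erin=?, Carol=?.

Jack=3, Nate=9, Mona=5, Erin=11, Carol=13

Mona has just one choice, so Mona = 5. So Jack, Nate can't be 5.
Erin has just one choice, so Erin = 11. Strike 11 from Jack, Carol.
That leaves Jack = 3. Strike 3 from Carol.
Carol has just one choice, so Carol = 13. Remove 13 from Nate.
That leaves Nate = 9.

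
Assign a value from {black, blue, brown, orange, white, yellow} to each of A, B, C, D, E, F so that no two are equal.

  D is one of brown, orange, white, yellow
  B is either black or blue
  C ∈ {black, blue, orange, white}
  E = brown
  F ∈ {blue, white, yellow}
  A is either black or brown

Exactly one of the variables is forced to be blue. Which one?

B

E has just one choice, so E = brown. Eliminate brown elsewhere: A, D.
A has just one choice, so A = black. Remove black from B, C.
So blue goes to B.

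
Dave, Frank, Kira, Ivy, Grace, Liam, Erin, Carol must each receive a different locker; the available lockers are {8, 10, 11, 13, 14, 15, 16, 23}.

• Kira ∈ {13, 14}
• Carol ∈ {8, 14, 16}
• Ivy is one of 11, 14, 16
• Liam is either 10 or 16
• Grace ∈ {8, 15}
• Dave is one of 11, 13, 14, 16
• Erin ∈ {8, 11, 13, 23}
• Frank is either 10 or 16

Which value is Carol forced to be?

8

The 8 variables together cover exactly {8, 10, 11, 13, 14, 15, 16, 23} — 8 values for 8 variables — and 15 appears only in Grace's list, so Grace = 15.
The 7 still-open variables together cover exactly {8, 10, 11, 13, 14, 16, 23} — 7 values for 7 variables — and 23 appears only in Erin's list, so Erin = 23.
The 6 still-open variables together cover exactly {8, 10, 11, 13, 14, 16} — 6 values for 6 variables — and 8 appears only in Carol's list, so Carol = 8.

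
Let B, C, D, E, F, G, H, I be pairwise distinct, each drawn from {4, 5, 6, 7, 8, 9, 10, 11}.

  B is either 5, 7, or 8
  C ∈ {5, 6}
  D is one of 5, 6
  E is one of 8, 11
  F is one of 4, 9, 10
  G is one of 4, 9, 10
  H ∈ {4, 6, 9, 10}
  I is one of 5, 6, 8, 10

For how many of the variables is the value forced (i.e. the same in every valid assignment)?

3

Among the 8 variables, 7 fits only B (and all 8 values in {4, 5, 6, 7, 8, 9, 10, 11} must be used), so B = 7.
Among the 7 still-open variables, 11 fits only E (and all 7 values in {4, 5, 6, 8, 9, 10, 11} must be used), so E = 11.
The 6 still-open variables together cover exactly {4, 5, 6, 8, 9, 10} — 6 values for 6 variables — and 8 appears only in I's list, so I = 8.
C and D share exactly the 2 values {5, 6}; by pigeonhole those values go to them, so strike 5, 6 from H.
Determined: B=7, E=11, I=8. The other variables each still have more than one consistent value. That makes 3.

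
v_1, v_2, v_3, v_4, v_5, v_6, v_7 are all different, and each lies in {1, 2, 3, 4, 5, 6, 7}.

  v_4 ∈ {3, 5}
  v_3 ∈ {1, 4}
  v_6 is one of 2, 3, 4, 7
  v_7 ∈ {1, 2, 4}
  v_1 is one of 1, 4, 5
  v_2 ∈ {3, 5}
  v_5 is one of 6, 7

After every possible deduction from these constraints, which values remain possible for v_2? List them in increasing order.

The 7 variables draw from only 7 values {1, 2, 3, 4, 5, 6, 7}, so each is used; only v_5 can be 6, hence v_5 = 6.
The 6 still-open variables together cover exactly {1, 2, 3, 4, 5, 7} — 6 values for 6 variables — and 7 appears only in v_6's list, so v_6 = 7.
The 5 still-open variables together cover exactly {1, 2, 3, 4, 5} — 5 values for 5 variables — and 2 appears only in v_7's list, so v_7 = 2.
v_2 and v_4 between them cover only {3, 5} — a naked pair. Remove those values from v_1.
No further eliminations apply; v_2 can still be any of 3, 5.

3, 5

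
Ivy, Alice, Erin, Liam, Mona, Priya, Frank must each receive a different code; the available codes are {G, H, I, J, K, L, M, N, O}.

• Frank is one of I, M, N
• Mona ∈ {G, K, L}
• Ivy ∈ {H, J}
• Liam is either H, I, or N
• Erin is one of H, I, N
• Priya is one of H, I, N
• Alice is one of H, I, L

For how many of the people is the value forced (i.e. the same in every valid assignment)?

Erin, Liam, Priya share exactly the 3 values {H, I, N}; by pigeonhole those values go to them, so strike H, I, N from Ivy, Alice, Frank.
Ivy must be J (only option left).
Alice must be L (only option left). Strike L from Mona.
Frank's domain is down to {M}, so Frank = M.
Determined: Ivy=J, Alice=L, Frank=M. The other people each still have more than one consistent value. That makes 3.

3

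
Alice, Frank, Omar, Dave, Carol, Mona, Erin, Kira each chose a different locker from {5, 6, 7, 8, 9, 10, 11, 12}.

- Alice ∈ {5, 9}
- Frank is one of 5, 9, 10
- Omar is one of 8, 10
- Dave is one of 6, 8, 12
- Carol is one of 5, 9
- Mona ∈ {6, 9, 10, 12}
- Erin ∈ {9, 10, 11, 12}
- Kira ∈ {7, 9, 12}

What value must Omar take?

The 8 variables draw from only 8 values {5, 6, 7, 8, 9, 10, 11, 12}, so each is used; only Kira can be 7, hence Kira = 7.
Among the 7 still-open variables, 11 fits only Erin (and all 7 values in {5, 6, 8, 9, 10, 11, 12} must be used), so Erin = 11.
Alice and Carol between them cover only {5, 9} — a naked pair. Remove those values from Frank, Mona.
Frank has just one choice, so Frank = 10. So Omar, Mona can't be 10.
So Omar = 8.

8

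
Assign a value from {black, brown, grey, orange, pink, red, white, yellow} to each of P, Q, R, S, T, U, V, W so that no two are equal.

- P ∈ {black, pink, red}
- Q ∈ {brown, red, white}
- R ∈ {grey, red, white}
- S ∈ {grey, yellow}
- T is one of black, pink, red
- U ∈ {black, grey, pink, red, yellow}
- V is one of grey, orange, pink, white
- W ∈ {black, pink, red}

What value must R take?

white

The 8 variables together cover exactly {black, brown, grey, orange, pink, red, white, yellow} — 8 values for 8 variables — and brown appears only in Q's list, so Q = brown.
The 7 still-open variables together cover exactly {black, grey, orange, pink, red, white, yellow} — 7 values for 7 variables — and orange appears only in V's list, so V = orange.
The 6 still-open variables draw from only 6 values {black, grey, pink, red, white, yellow}, so each is used; only R can be white, hence R = white.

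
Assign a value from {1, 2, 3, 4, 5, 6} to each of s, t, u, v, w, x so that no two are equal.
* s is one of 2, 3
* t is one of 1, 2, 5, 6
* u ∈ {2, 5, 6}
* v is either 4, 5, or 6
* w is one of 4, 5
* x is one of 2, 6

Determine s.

Among the 6 variables, 1 fits only t (and all 6 values in {1, 2, 3, 4, 5, 6} must be used), so t = 1.
The 5 still-open variables draw from only 5 values {2, 3, 4, 5, 6}, so each is used; only s can be 3, hence s = 3.

3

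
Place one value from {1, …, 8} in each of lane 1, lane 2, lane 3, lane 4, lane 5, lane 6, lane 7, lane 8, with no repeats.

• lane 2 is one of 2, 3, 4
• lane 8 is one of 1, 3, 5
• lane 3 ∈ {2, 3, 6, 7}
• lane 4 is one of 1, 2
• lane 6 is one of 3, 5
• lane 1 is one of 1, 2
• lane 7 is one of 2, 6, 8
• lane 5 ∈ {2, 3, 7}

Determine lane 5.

7

The 8 variables together cover exactly {1, 2, 3, 4, 5, 6, 7, 8} — 8 values for 8 variables — and 4 appears only in lane 2's list, so lane 2 = 4.
The 7 still-open variables together cover exactly {1, 2, 3, 5, 6, 7, 8} — 7 values for 7 variables — and 8 appears only in lane 7's list, so lane 7 = 8.
Among the 6 still-open variables, 6 fits only lane 3 (and all 6 values in {1, 2, 3, 5, 6, 7} must be used), so lane 3 = 6.
Among the 5 still-open variables, 7 fits only lane 5 (and all 5 values in {1, 2, 3, 5, 7} must be used), so lane 5 = 7.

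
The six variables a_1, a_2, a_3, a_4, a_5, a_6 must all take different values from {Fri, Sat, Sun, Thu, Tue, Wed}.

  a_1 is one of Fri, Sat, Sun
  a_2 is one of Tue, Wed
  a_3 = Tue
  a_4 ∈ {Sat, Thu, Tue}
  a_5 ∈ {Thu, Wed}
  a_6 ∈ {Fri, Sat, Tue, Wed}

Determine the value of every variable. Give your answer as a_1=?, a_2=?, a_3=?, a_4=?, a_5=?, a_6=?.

a_3 must be Tue (only option left). So a_2, a_4, a_6 can't be Tue.
a_2 has just one choice, so a_2 = Wed. Eliminate Wed elsewhere: a_5, a_6.
a_5 must be Thu (only option left). So a_4 can't be Thu.
That leaves a_4 = Sat. So a_1, a_6 can't be Sat.
That leaves a_6 = Fri. Eliminate Fri elsewhere: a_1.
a_1 has just one choice, so a_1 = Sun.

a_1=Sun, a_2=Wed, a_3=Tue, a_4=Sat, a_5=Thu, a_6=Fri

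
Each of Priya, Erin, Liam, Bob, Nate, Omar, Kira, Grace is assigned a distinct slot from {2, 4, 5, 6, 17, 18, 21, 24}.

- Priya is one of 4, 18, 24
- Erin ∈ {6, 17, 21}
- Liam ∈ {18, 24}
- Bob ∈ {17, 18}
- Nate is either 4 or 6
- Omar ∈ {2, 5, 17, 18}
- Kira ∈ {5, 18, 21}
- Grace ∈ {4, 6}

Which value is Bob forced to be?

The 8 variables together cover exactly {2, 4, 5, 6, 17, 18, 21, 24} — 8 values for 8 variables — and 2 appears only in Omar's list, so Omar = 2.
The 7 still-open variables together cover exactly {4, 5, 6, 17, 18, 21, 24} — 7 values for 7 variables — and 5 appears only in Kira's list, so Kira = 5.
The 6 still-open variables draw from only 6 values {4, 6, 17, 18, 21, 24}, so each is used; only Erin can be 21, hence Erin = 21.
The 5 still-open variables together cover exactly {4, 6, 17, 18, 24} — 5 values for 5 variables — and 17 appears only in Bob's list, so Bob = 17.

17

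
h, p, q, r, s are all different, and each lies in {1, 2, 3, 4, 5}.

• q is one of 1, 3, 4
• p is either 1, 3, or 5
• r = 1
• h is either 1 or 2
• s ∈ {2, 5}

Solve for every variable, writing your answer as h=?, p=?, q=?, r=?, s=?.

r must be 1 (only option left). So h, p, q can't be 1.
h's domain is down to {2}, so h = 2. Remove 2 from s.
s's domain is down to {5}, so s = 5. So p can't be 5.
p has just one choice, so p = 3. Remove 3 from q.
That leaves q = 4.

h=2, p=3, q=4, r=1, s=5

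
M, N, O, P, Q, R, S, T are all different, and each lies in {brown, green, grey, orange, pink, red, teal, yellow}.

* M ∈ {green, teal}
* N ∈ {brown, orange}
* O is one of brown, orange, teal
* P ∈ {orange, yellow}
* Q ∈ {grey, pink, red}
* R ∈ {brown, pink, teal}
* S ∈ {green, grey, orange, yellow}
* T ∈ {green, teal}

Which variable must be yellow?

P

The 8 variables together cover exactly {brown, green, grey, orange, pink, red, teal, yellow} — 8 values for 8 variables — and red appears only in Q's list, so Q = red.
Among the 7 still-open variables, grey fits only S (and all 7 values in {brown, green, grey, orange, pink, teal, yellow} must be used), so S = grey.
The 6 still-open variables together cover exactly {brown, green, orange, pink, teal, yellow} — 6 values for 6 variables — and pink appears only in R's list, so R = pink.
The 5 still-open variables together cover exactly {brown, green, orange, teal, yellow} — 5 values for 5 variables — and yellow appears only in P's list, so P = yellow.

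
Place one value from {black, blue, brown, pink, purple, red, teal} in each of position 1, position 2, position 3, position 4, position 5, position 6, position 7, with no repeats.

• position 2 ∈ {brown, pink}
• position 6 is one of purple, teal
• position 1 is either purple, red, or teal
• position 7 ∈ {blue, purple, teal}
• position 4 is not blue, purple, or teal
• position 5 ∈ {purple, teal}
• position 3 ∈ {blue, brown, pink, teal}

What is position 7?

The 7 variables together cover exactly {black, blue, brown, pink, purple, red, teal} — 7 values for 7 variables — and black appears only in position 4's list, so position 4 = black.
The 6 still-open variables together cover exactly {blue, brown, pink, purple, red, teal} — 6 values for 6 variables — and red appears only in position 1's list, so position 1 = red.
The 2 variables position 5 and position 6 are confined to {purple, teal}, which locks those values in; drop them from position 3, position 7.
So position 7 = blue.

blue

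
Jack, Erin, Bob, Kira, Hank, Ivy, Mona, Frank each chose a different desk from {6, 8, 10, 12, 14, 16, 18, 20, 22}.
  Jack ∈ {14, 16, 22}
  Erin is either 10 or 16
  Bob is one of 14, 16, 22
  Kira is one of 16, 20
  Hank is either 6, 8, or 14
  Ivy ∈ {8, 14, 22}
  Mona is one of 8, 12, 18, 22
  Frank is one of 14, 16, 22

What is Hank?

6

Jack, Bob, Frank between them cover only {14, 16, 22} — a naked triple. Remove those values from Erin, Kira, Hank, Ivy, Mona.
Erin's domain is down to {10}, so Erin = 10.
That leaves Kira = 20.
Ivy must be 8 (only option left). So Hank, Mona can't be 8.
So Hank = 6.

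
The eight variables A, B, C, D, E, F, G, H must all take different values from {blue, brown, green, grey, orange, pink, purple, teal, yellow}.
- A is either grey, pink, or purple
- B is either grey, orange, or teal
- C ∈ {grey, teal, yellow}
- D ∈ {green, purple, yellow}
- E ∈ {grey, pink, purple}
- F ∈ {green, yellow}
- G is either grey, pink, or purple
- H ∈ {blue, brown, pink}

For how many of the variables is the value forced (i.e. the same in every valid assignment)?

A, E, G between them cover only {grey, pink, purple} — a naked triple. Remove those values from B, C, D, H.
D and F between them cover only {green, yellow} — a naked pair. Remove those values from C.
C's domain is down to {teal}, so C = teal. So B can't be teal.
B's domain is down to {orange}, so B = orange.
Determined: B=orange, C=teal. The other variables each still have more than one consistent value. That makes 2.

2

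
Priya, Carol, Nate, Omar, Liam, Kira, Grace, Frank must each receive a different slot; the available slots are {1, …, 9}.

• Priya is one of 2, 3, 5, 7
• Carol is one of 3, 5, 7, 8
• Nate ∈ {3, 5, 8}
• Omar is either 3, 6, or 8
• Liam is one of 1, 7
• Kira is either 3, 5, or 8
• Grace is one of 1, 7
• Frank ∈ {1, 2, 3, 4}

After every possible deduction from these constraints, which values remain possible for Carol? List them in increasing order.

3, 5, 8

The 8 variables together cover exactly {1, 2, 3, 4, 5, 6, 7, 8} — 8 values for 8 variables — and 4 appears only in Frank's list, so Frank = 4.
The 7 still-open variables draw from only 7 values {1, 2, 3, 5, 6, 7, 8}, so each is used; only Priya can be 2, hence Priya = 2.
The 6 still-open variables together cover exactly {1, 3, 5, 6, 7, 8} — 6 values for 6 variables — and 6 appears only in Omar's list, so Omar = 6.
Liam and Grace between them cover only {1, 7} — a naked pair. Remove those values from Carol.
No further eliminations apply; Carol can still be any of 3, 5, 8.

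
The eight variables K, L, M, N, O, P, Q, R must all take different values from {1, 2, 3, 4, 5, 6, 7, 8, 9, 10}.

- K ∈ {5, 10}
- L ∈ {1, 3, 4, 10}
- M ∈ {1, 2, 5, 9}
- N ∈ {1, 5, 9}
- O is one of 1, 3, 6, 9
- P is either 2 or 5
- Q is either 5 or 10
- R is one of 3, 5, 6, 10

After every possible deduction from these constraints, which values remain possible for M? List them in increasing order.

The 8 variables together cover exactly {1, 2, 3, 4, 5, 6, 9, 10} — 8 values for 8 variables — and 4 appears only in L's list, so L = 4.
The 2 variables K and Q are confined to {5, 10}, which locks those values in; drop them from M, N, P, R.
P's domain is down to {2}, so P = 2. Remove 2 from M.
The 2 variables M and N are confined to {1, 9}, which locks those values in; drop them from O.
No further eliminations apply; M can still be any of 1, 9.

1, 9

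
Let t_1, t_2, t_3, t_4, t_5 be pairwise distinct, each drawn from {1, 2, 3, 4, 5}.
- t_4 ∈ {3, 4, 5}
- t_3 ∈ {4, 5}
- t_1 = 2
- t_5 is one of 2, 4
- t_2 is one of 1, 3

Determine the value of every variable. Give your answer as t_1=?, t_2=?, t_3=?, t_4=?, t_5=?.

t_1=2, t_2=1, t_3=5, t_4=3, t_5=4

t_1 has just one choice, so t_1 = 2. So t_5 can't be 2.
t_5's domain is down to {4}, so t_5 = 4. Strike 4 from t_3, t_4.
t_3's domain is down to {5}, so t_3 = 5. Eliminate 5 elsewhere: t_4.
t_4's domain is down to {3}, so t_4 = 3. Strike 3 from t_2.
t_2's domain is down to {1}, so t_2 = 1.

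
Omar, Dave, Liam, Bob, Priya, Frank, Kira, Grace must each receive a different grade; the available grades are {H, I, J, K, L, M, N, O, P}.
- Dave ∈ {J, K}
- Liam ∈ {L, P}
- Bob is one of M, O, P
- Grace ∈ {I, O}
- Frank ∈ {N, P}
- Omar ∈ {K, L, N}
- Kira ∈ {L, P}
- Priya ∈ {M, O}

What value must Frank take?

N

The 8 variables together cover exactly {I, J, K, L, M, N, O, P} — 8 values for 8 variables — and I appears only in Grace's list, so Grace = I.
Among the 7 still-open variables, J fits only Dave (and all 7 values in {J, K, L, M, N, O, P} must be used), so Dave = J.
The 6 still-open variables draw from only 6 values {K, L, M, N, O, P}, so each is used; only Omar can be K, hence Omar = K.
The 5 still-open variables draw from only 5 values {L, M, N, O, P}, so each is used; only Frank can be N, hence Frank = N.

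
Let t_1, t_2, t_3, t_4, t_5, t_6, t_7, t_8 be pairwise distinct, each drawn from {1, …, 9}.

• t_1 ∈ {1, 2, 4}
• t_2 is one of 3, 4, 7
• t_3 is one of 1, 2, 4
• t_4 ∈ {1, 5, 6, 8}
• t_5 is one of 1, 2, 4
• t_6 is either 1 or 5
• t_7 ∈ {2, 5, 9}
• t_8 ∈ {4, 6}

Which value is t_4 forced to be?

t_1, t_3, t_5 between them cover only {1, 2, 4} — a naked triple. Remove those values from t_2, t_4, t_6, t_7, t_8.
t_6 has just one choice, so t_6 = 5. Eliminate 5 elsewhere: t_4, t_7.
t_7's domain is down to {9}, so t_7 = 9.
That leaves t_8 = 6. Remove 6 from t_4.
So t_4 = 8.

8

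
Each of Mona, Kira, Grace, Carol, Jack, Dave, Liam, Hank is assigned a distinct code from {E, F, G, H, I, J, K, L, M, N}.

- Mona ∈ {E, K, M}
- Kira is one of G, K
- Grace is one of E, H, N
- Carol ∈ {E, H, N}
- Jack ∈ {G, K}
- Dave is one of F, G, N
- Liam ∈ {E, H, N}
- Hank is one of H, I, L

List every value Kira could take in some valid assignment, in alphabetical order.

The 2 variables Kira and Jack are confined to {G, K}, which locks those values in; drop them from Mona, Dave.
Grace, Carol, Liam share exactly the 3 values {E, H, N}; by pigeonhole those values go to them, so strike E, H, N from Mona, Dave, Hank.
Mona's domain is down to {M}, so Mona = M.
Dave's domain is down to {F}, so Dave = F.
No further eliminations apply; Kira can still be any of G, K.

G, K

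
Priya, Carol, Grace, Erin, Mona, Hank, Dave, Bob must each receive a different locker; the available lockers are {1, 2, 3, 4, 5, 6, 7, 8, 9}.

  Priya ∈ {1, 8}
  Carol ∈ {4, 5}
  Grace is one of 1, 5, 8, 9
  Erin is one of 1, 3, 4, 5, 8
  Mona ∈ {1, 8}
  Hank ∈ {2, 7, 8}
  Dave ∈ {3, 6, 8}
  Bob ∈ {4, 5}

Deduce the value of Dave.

6

Priya and Mona share exactly the 2 values {1, 8}; by pigeonhole those values go to them, so strike 1, 8 from Grace, Erin, Hank, Dave.
The 2 variables Carol and Bob are confined to {4, 5}, which locks those values in; drop them from Grace, Erin.
Grace has just one choice, so Grace = 9.
That leaves Erin = 3. Remove 3 from Dave.
So Dave = 6.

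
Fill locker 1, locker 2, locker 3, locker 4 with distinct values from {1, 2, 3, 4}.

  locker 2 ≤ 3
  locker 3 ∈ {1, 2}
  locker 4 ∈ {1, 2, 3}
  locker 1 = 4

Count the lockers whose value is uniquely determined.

1

locker 1's domain is down to {4}, so locker 1 = 4.
Determined: locker 1=4. The other lockers each still have more than one consistent value. That makes 1.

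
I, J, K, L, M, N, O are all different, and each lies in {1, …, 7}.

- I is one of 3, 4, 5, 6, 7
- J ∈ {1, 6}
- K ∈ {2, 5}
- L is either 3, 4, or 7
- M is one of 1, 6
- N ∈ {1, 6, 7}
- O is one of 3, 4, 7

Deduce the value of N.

Among the 7 variables, 2 fits only K (and all 7 values in {1, 2, 3, 4, 5, 6, 7} must be used), so K = 2.
Among the 6 still-open variables, 5 fits only I (and all 6 values in {1, 3, 4, 5, 6, 7} must be used), so I = 5.
The 2 variables J and M are confined to {1, 6}, which locks those values in; drop them from N.
So N = 7.

7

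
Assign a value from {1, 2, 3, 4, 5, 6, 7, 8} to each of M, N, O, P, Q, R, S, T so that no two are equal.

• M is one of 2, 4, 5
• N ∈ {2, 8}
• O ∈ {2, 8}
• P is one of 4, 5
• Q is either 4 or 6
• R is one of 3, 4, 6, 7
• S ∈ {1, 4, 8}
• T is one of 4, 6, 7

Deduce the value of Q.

6

The 8 variables draw from only 8 values {1, 2, 3, 4, 5, 6, 7, 8}, so each is used; only S can be 1, hence S = 1.
Among the 7 still-open variables, 3 fits only R (and all 7 values in {2, 3, 4, 5, 6, 7, 8} must be used), so R = 3.
The 6 still-open variables together cover exactly {2, 4, 5, 6, 7, 8} — 6 values for 6 variables — and 7 appears only in T's list, so T = 7.
Among the 5 still-open variables, 6 fits only Q (and all 5 values in {2, 4, 5, 6, 8} must be used), so Q = 6.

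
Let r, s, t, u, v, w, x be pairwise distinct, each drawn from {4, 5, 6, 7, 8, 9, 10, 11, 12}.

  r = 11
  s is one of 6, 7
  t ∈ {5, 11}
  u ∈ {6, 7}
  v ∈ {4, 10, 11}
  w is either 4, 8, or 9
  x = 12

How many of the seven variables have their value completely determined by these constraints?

r has just one choice, so r = 11. Strike 11 from t, v.
t has just one choice, so t = 5.
x's domain is down to {12}, so x = 12.
Determined: r=11, t=5, x=12. The other variables each still have more than one consistent value. That makes 3.

3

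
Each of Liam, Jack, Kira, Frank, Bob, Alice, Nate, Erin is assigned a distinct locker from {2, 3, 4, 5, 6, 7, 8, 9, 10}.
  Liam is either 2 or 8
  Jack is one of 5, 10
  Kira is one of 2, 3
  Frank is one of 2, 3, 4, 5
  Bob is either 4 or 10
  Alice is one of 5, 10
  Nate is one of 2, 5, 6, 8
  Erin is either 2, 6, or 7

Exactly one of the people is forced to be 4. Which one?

The 8 variables draw from only 8 values {2, 3, 4, 5, 6, 7, 8, 10}, so each is used; only Erin can be 7, hence Erin = 7.
The 7 still-open variables together cover exactly {2, 3, 4, 5, 6, 8, 10} — 7 values for 7 variables — and 6 appears only in Nate's list, so Nate = 6.
Among the 6 still-open variables, 8 fits only Liam (and all 6 values in {2, 3, 4, 5, 8, 10} must be used), so Liam = 8.
The 2 variables Jack and Alice are confined to {5, 10}, which locks those values in; drop them from Frank, Bob.
So 4 goes to Bob.

Bob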